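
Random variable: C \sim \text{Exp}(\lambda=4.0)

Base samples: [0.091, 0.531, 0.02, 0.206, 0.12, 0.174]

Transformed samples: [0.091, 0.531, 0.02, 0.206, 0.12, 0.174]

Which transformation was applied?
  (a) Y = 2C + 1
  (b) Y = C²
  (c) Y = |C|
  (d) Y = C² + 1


Checking option (c) Y = |C|:
  C = 0.091 -> Y = 0.091 ✓
  C = 0.531 -> Y = 0.531 ✓
  C = 0.02 -> Y = 0.02 ✓
All samples match this transformation.

(c) |C|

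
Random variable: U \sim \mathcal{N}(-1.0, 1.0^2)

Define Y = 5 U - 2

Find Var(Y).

For Y = aU + b: Var(Y) = a² * Var(U)
Var(U) = 1.0^2 = 1
Var(Y) = 5² * 1 = 25 * 1 = 25

25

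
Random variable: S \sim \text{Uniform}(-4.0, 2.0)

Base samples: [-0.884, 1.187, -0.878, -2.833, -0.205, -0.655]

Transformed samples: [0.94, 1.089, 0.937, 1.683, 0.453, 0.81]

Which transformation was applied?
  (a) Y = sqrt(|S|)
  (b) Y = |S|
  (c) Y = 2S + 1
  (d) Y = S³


Checking option (a) Y = sqrt(|S|):
  S = -0.884 -> Y = 0.94 ✓
  S = 1.187 -> Y = 1.089 ✓
  S = -0.878 -> Y = 0.937 ✓
All samples match this transformation.

(a) sqrt(|S|)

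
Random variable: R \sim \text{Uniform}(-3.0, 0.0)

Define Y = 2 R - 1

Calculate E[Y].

For Y = 2R - 1:
E[Y] = 2 * E[R] - 1
E[R] = (-3 + 0)/2 = -1.5
E[Y] = 2 * (-1.5) - 1 = -4

-4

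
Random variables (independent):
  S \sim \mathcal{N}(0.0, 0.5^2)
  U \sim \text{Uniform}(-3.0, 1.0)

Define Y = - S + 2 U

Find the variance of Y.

For independent RVs: Var(aX + bY) = a²Var(X) + b²Var(Y)
Var(S) = 0.25
Var(U) = 1.3333333
Var(Y) = (-1)²*0.25 + 2²*1.3333333
= 1*0.25 + 4*1.3333333 = 5.5833333

5.5833333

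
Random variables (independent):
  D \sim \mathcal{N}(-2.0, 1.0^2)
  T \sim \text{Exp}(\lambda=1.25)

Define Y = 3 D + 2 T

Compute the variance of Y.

For independent RVs: Var(aX + bY) = a²Var(X) + b²Var(Y)
Var(D) = 1
Var(T) = 0.64
Var(Y) = 3²*1 + 2²*0.64
= 9*1 + 4*0.64 = 11.56

11.56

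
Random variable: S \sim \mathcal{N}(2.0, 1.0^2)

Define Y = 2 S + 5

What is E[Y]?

For Y = 2S + 5:
E[Y] = 2 * E[S] + 5
E[S] = 2.0 = 2
E[Y] = 2 * 2 + 5 = 9

9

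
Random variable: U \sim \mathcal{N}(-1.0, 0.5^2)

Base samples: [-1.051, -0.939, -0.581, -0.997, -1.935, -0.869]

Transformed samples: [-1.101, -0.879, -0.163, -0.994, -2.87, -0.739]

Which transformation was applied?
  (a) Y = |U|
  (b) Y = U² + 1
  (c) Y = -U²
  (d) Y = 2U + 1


Checking option (d) Y = 2U + 1:
  U = -1.051 -> Y = -1.101 ✓
  U = -0.939 -> Y = -0.879 ✓
  U = -0.581 -> Y = -0.163 ✓
All samples match this transformation.

(d) 2U + 1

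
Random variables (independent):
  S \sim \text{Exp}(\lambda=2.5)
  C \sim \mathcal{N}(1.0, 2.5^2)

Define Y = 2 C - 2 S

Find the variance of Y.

For independent RVs: Var(aX + bY) = a²Var(X) + b²Var(Y)
Var(S) = 0.16
Var(C) = 6.25
Var(Y) = (-2)²*0.16 + 2²*6.25
= 4*0.16 + 4*6.25 = 25.64

25.64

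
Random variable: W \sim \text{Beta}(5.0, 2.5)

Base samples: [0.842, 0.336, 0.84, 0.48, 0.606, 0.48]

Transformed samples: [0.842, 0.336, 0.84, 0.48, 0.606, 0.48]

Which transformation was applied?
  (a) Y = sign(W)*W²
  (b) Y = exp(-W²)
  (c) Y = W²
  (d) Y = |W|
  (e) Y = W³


Checking option (d) Y = |W|:
  W = 0.842 -> Y = 0.842 ✓
  W = 0.336 -> Y = 0.336 ✓
  W = 0.84 -> Y = 0.84 ✓
All samples match this transformation.

(d) |W|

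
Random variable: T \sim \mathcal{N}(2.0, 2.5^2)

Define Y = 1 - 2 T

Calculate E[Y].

For Y = -2T + 1:
E[Y] = -2 * E[T] + 1
E[T] = 2.0 = 2
E[Y] = -2 * 2 + 1 = -3

-3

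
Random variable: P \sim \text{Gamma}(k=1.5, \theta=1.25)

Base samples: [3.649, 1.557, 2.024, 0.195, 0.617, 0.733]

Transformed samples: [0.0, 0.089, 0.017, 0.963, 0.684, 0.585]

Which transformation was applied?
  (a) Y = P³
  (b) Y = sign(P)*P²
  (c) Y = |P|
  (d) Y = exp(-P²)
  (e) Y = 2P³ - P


Checking option (d) Y = exp(-P²):
  P = 3.649 -> Y = 0.0 ✓
  P = 1.557 -> Y = 0.089 ✓
  P = 2.024 -> Y = 0.017 ✓
All samples match this transformation.

(d) exp(-P²)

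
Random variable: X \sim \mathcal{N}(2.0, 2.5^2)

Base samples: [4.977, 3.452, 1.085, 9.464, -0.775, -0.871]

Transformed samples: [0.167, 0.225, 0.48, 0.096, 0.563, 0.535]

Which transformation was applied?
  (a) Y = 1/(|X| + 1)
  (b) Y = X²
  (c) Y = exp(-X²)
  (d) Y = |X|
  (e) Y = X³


Checking option (a) Y = 1/(|X| + 1):
  X = 4.977 -> Y = 0.167 ✓
  X = 3.452 -> Y = 0.225 ✓
  X = 1.085 -> Y = 0.48 ✓
All samples match this transformation.

(a) 1/(|X| + 1)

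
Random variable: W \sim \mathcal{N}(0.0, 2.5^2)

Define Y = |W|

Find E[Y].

For X ~ N(0, 2.5²), E[|X|] = sigma * sqrt(2/pi)
= 2.5 * sqrt(2/pi) = 1.9947114

1.9947114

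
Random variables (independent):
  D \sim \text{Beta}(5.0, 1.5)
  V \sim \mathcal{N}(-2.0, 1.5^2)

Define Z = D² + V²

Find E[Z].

E[Z] = E[D²] + E[V²]
E[D²] = Var(D) + E[D]² = 0.023668639 + 0.59171598 = 0.61538462
E[V²] = Var(V) + E[V]² = 2.25 + 4 = 6.25
E[Z] = 0.61538462 + 6.25 = 6.8653846

6.8653846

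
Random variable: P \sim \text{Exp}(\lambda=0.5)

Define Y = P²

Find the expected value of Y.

Using E[X²] = Var(X) + (E[X])²:
E[P] = 2
Var(P) = 1/0.5^2 = 4
E[P²] = 4 + 2² = 4 + 4 = 8

8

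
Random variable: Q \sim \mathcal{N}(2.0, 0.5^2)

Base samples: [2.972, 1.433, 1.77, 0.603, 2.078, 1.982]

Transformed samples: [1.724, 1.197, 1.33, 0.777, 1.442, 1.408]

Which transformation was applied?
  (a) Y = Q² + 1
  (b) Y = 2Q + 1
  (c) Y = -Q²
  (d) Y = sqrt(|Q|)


Checking option (d) Y = sqrt(|Q|):
  Q = 2.972 -> Y = 1.724 ✓
  Q = 1.433 -> Y = 1.197 ✓
  Q = 1.77 -> Y = 1.33 ✓
All samples match this transformation.

(d) sqrt(|Q|)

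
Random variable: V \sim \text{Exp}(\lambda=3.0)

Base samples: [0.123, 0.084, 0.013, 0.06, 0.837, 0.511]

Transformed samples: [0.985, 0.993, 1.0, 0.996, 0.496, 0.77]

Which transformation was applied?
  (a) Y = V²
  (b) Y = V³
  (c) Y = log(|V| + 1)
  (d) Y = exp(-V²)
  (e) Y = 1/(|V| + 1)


Checking option (d) Y = exp(-V²):
  V = 0.123 -> Y = 0.985 ✓
  V = 0.084 -> Y = 0.993 ✓
  V = 0.013 -> Y = 1.0 ✓
All samples match this transformation.

(d) exp(-V²)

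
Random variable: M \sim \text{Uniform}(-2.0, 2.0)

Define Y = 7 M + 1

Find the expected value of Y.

For Y = 7M + 1:
E[Y] = 7 * E[M] + 1
E[M] = (-2 + 2)/2 = 0
E[Y] = 7 * 0 + 1 = 1

1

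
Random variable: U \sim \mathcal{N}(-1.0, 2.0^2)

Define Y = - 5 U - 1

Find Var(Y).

For Y = aU + b: Var(Y) = a² * Var(U)
Var(U) = 2.0^2 = 4
Var(Y) = (-5)² * 4 = 25 * 4 = 100

100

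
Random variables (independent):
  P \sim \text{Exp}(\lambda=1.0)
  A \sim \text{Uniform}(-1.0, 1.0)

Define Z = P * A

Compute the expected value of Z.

For independent RVs: E[XY] = E[X]*E[Y]
E[P] = 1
E[A] = 0
E[Z] = 1 * 0 = 0

0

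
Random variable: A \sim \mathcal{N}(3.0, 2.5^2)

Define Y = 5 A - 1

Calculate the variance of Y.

For Y = aA + b: Var(Y) = a² * Var(A)
Var(A) = 2.5^2 = 6.25
Var(Y) = 5² * 6.25 = 25 * 6.25 = 156.25

156.25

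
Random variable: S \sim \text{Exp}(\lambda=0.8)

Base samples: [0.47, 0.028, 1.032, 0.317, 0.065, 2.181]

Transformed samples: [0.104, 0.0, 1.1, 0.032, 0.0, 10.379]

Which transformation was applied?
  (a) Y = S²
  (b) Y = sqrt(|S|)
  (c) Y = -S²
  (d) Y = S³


Checking option (d) Y = S³:
  S = 0.47 -> Y = 0.104 ✓
  S = 0.028 -> Y = 0.0 ✓
  S = 1.032 -> Y = 1.1 ✓
All samples match this transformation.

(d) S³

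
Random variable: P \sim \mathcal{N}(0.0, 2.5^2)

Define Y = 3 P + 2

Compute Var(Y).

For Y = aP + b: Var(Y) = a² * Var(P)
Var(P) = 2.5^2 = 6.25
Var(Y) = 3² * 6.25 = 9 * 6.25 = 56.25

56.25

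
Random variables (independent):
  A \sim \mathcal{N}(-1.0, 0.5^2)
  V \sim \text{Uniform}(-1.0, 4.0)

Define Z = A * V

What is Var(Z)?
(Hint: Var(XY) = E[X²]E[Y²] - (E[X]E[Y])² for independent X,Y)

Var(XY) = E[X²]E[Y²] - (E[X]E[Y])²
E[A] = -1, Var(A) = 0.25
E[V] = 1.5, Var(V) = 2.0833333
E[A²] = 0.25 + (-1)² = 1.25
E[V²] = 2.0833333 + 1.5² = 4.3333333
Var(Z) = 1.25*4.3333333 - (-1*1.5)²
= 5.4166667 - 2.25 = 3.1666667

3.1666667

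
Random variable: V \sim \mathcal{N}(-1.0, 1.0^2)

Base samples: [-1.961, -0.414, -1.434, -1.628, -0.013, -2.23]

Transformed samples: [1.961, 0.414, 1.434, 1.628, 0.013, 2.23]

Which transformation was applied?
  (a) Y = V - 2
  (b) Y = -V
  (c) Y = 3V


Checking option (b) Y = -V:
  V = -1.961 -> Y = 1.961 ✓
  V = -0.414 -> Y = 0.414 ✓
  V = -1.434 -> Y = 1.434 ✓
All samples match this transformation.

(b) -V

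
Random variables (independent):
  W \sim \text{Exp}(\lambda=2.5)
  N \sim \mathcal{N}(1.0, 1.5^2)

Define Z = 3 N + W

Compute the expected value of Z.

E[Z] = 1*E[W] + 3*E[N]
E[W] = 0.4
E[N] = 1
E[Z] = 1*0.4 + 3*1 = 3.4

3.4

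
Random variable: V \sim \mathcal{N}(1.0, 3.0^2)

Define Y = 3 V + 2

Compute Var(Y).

For Y = aV + b: Var(Y) = a² * Var(V)
Var(V) = 3.0^2 = 9
Var(Y) = 3² * 9 = 9 * 9 = 81

81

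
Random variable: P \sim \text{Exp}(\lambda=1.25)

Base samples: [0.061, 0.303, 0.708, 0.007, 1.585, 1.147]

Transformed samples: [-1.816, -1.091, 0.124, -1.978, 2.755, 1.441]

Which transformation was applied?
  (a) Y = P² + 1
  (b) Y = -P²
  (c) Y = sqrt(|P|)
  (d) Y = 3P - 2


Checking option (d) Y = 3P - 2:
  P = 0.061 -> Y = -1.816 ✓
  P = 0.303 -> Y = -1.091 ✓
  P = 0.708 -> Y = 0.124 ✓
All samples match this transformation.

(d) 3P - 2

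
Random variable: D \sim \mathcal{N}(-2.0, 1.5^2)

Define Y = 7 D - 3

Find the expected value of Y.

For Y = 7D - 3:
E[Y] = 7 * E[D] - 3
E[D] = -2.0 = -2
E[Y] = 7 * (-2) - 3 = -17

-17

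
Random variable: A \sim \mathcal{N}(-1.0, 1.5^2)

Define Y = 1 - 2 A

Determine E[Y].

For Y = -2A + 1:
E[Y] = -2 * E[A] + 1
E[A] = -1.0 = -1
E[Y] = -2 * (-1) + 1 = 3

3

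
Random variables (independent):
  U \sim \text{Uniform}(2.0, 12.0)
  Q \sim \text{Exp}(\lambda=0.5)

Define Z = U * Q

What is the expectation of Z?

For independent RVs: E[XY] = E[X]*E[Y]
E[U] = 7
E[Q] = 2
E[Z] = 7 * 2 = 14

14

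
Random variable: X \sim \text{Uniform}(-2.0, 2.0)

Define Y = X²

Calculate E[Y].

E[X²] = Var(X) + (E[X])² = 1.3333333 + 0 = 1.3333333

1.3333333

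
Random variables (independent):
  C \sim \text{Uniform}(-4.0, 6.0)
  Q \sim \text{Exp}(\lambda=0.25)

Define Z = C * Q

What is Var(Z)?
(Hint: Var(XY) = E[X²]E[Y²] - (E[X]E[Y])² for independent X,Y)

Var(XY) = E[X²]E[Y²] - (E[X]E[Y])²
E[C] = 1, Var(C) = 8.3333333
E[Q] = 4, Var(Q) = 16
E[C²] = 8.3333333 + 1² = 9.3333333
E[Q²] = 16 + 4² = 32
Var(Z) = 9.3333333*32 - (1*4)²
= 298.66667 - 16 = 282.66667

282.66667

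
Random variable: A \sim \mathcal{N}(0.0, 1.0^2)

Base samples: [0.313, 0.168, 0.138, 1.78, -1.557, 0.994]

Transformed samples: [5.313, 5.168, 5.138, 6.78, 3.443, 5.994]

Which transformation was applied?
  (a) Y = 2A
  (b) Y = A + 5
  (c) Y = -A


Checking option (b) Y = A + 5:
  A = 0.313 -> Y = 5.313 ✓
  A = 0.168 -> Y = 5.168 ✓
  A = 0.138 -> Y = 5.138 ✓
All samples match this transformation.

(b) A + 5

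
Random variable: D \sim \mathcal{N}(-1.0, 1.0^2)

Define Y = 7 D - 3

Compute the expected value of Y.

For Y = 7D - 3:
E[Y] = 7 * E[D] - 3
E[D] = -1.0 = -1
E[Y] = 7 * (-1) - 3 = -10

-10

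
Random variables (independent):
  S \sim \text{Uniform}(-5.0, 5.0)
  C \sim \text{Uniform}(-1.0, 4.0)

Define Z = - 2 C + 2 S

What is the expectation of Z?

E[Z] = 2*E[S] - 2*E[C]
E[S] = 0
E[C] = 1.5
E[Z] = 2*0 - 2*1.5 = -3

-3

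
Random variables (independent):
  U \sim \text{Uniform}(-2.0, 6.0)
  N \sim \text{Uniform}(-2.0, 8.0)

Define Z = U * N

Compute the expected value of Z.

For independent RVs: E[XY] = E[X]*E[Y]
E[U] = 2
E[N] = 3
E[Z] = 2 * 3 = 6

6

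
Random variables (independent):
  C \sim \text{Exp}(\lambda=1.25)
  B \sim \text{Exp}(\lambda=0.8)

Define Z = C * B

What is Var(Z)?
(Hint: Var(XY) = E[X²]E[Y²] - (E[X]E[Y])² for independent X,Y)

Var(XY) = E[X²]E[Y²] - (E[X]E[Y])²
E[C] = 0.8, Var(C) = 0.64
E[B] = 1.25, Var(B) = 1.5625
E[C²] = 0.64 + 0.8² = 1.28
E[B²] = 1.5625 + 1.25² = 3.125
Var(Z) = 1.28*3.125 - (0.8*1.25)²
= 4 - 1 = 3

3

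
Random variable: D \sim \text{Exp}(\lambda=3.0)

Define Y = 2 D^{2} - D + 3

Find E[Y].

E[Y] = 2*E[D²] - 1*E[D] + 3
E[D] = 0.33333333
E[D²] = Var(D) + (E[D])² = 0.11111111 + 0.11111111 = 0.22222222
E[Y] = 2*0.22222222 - 1*0.33333333 + 3 = 3.1111111

3.1111111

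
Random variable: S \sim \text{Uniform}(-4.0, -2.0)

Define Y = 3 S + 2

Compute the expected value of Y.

For Y = 3S + 2:
E[Y] = 3 * E[S] + 2
E[S] = (-4 - 2)/2 = -3
E[Y] = 3 * (-3) + 2 = -7

-7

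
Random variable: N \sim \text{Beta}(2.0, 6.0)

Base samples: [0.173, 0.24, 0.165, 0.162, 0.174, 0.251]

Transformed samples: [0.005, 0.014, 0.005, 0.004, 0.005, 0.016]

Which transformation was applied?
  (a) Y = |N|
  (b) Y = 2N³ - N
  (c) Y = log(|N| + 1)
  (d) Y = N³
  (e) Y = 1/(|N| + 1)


Checking option (d) Y = N³:
  N = 0.173 -> Y = 0.005 ✓
  N = 0.24 -> Y = 0.014 ✓
  N = 0.165 -> Y = 0.005 ✓
All samples match this transformation.

(d) N³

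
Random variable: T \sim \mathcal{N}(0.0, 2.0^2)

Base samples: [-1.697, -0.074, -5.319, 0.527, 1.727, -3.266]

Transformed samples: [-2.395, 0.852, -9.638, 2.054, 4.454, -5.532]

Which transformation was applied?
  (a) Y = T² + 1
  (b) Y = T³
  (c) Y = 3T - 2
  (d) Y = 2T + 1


Checking option (d) Y = 2T + 1:
  T = -1.697 -> Y = -2.395 ✓
  T = -0.074 -> Y = 0.852 ✓
  T = -5.319 -> Y = -9.638 ✓
All samples match this transformation.

(d) 2T + 1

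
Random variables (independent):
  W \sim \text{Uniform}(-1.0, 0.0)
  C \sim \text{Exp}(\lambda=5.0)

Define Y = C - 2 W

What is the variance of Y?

For independent RVs: Var(aX + bY) = a²Var(X) + b²Var(Y)
Var(W) = 0.083333333
Var(C) = 0.04
Var(Y) = (-2)²*0.083333333 + 1²*0.04
= 4*0.083333333 + 1*0.04 = 0.37333333

0.37333333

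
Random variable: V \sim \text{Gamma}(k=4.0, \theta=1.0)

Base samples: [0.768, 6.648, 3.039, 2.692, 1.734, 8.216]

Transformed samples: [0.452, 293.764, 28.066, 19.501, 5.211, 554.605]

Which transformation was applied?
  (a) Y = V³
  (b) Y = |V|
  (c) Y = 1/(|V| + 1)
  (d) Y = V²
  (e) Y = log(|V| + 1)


Checking option (a) Y = V³:
  V = 0.768 -> Y = 0.452 ✓
  V = 6.648 -> Y = 293.764 ✓
  V = 3.039 -> Y = 28.066 ✓
All samples match this transformation.

(a) V³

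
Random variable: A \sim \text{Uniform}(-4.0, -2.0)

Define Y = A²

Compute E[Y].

Using E[X²] = Var(X) + (E[X])²:
E[A] = -3
Var(A) = (-2 + 4)^2/12 = 0.33333333
E[A²] = 0.33333333 + (-3)² = 0.33333333 + 9 = 9.3333333

9.3333333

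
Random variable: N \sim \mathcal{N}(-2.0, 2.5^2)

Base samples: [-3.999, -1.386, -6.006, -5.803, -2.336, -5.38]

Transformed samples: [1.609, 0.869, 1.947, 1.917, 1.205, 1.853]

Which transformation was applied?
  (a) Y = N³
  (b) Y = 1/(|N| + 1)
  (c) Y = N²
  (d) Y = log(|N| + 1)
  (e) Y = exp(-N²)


Checking option (d) Y = log(|N| + 1):
  N = -3.999 -> Y = 1.609 ✓
  N = -1.386 -> Y = 0.869 ✓
  N = -6.006 -> Y = 1.947 ✓
All samples match this transformation.

(d) log(|N| + 1)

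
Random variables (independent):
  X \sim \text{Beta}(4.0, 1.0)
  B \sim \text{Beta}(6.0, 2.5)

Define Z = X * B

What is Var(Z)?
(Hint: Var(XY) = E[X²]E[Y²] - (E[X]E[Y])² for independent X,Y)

Var(XY) = E[X²]E[Y²] - (E[X]E[Y])²
E[X] = 0.8, Var(X) = 0.026666667
E[B] = 0.70588235, Var(B) = 0.021853943
E[X²] = 0.026666667 + 0.8² = 0.66666667
E[B²] = 0.021853943 + 0.70588235² = 0.52012384
Var(Z) = 0.66666667*0.52012384 - (0.8*0.70588235)²
= 0.34674923 - 0.31889273 = 0.027856492

0.027856492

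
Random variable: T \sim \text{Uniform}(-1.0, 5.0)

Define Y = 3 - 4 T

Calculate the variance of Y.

For Y = aT + b: Var(Y) = a² * Var(T)
Var(T) = (5 + 1)^2/12 = 3
Var(Y) = (-4)² * 3 = 16 * 3 = 48

48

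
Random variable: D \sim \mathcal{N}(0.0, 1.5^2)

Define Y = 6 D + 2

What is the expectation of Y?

For Y = 6D + 2:
E[Y] = 6 * E[D] + 2
E[D] = 0.0 = 0
E[Y] = 6 * 0 + 2 = 2

2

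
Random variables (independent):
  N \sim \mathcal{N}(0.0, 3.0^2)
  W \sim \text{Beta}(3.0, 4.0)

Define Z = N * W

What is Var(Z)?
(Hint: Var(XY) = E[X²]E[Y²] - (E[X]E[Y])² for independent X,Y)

Var(XY) = E[X²]E[Y²] - (E[X]E[Y])²
E[N] = 0, Var(N) = 9
E[W] = 0.42857143, Var(W) = 0.030612245
E[N²] = 9 + 0² = 9
E[W²] = 0.030612245 + 0.42857143² = 0.21428571
Var(Z) = 9*0.21428571 - (0*0.42857143)²
= 1.9285714 - 0 = 1.9285714

1.9285714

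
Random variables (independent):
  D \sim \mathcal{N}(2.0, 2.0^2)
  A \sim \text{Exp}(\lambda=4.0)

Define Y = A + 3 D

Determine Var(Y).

For independent RVs: Var(aX + bY) = a²Var(X) + b²Var(Y)
Var(D) = 4
Var(A) = 0.0625
Var(Y) = 3²*4 + 1²*0.0625
= 9*4 + 1*0.0625 = 36.0625

36.0625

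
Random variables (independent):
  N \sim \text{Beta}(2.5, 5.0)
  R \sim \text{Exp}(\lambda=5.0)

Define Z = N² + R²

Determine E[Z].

E[Z] = E[N²] + E[R²]
E[N²] = Var(N) + E[N]² = 0.026143791 + 0.11111111 = 0.1372549
E[R²] = Var(R) + E[R]² = 0.04 + 0.04 = 0.08
E[Z] = 0.1372549 + 0.08 = 0.2172549

0.2172549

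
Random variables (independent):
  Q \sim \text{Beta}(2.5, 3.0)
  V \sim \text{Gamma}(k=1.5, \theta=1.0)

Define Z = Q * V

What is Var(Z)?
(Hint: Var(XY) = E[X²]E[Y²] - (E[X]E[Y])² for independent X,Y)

Var(XY) = E[X²]E[Y²] - (E[X]E[Y])²
E[Q] = 0.45454545, Var(Q) = 0.038143675
E[V] = 1.5, Var(V) = 1.5
E[Q²] = 0.038143675 + 0.45454545² = 0.24475524
E[V²] = 1.5 + 1.5² = 3.75
Var(Z) = 0.24475524*3.75 - (0.45454545*1.5)²
= 0.91783217 - 0.46487603 = 0.45295613

0.45295613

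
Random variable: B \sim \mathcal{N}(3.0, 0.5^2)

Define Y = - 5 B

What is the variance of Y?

For Y = aB + b: Var(Y) = a² * Var(B)
Var(B) = 0.5^2 = 0.25
Var(Y) = (-5)² * 0.25 = 25 * 0.25 = 6.25

6.25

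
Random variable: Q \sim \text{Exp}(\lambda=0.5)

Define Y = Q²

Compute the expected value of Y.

Using E[X²] = Var(X) + (E[X])²:
E[Q] = 2
Var(Q) = 1/0.5^2 = 4
E[Q²] = 4 + 2² = 4 + 4 = 8

8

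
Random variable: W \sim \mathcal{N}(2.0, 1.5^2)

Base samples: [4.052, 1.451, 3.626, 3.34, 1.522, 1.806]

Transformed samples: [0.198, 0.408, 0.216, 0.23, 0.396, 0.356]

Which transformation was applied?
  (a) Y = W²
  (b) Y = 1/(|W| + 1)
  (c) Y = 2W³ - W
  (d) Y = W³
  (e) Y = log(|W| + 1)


Checking option (b) Y = 1/(|W| + 1):
  W = 4.052 -> Y = 0.198 ✓
  W = 1.451 -> Y = 0.408 ✓
  W = 3.626 -> Y = 0.216 ✓
All samples match this transformation.

(b) 1/(|W| + 1)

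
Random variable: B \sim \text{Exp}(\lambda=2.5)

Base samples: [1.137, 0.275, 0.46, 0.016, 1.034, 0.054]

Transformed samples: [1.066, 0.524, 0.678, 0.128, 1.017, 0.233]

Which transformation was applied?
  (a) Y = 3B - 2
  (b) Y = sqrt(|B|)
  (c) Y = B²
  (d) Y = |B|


Checking option (b) Y = sqrt(|B|):
  B = 1.137 -> Y = 1.066 ✓
  B = 0.275 -> Y = 0.524 ✓
  B = 0.46 -> Y = 0.678 ✓
All samples match this transformation.

(b) sqrt(|B|)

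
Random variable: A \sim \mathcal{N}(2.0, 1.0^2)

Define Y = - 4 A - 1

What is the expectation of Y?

For Y = -4A - 1:
E[Y] = -4 * E[A] - 1
E[A] = 2.0 = 2
E[Y] = -4 * 2 - 1 = -9

-9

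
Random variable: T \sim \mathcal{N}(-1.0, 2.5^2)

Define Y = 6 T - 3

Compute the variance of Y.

For Y = aT + b: Var(Y) = a² * Var(T)
Var(T) = 2.5^2 = 6.25
Var(Y) = 6² * 6.25 = 36 * 6.25 = 225

225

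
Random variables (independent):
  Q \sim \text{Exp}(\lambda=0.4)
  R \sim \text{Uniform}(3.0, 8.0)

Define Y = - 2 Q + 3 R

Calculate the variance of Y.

For independent RVs: Var(aX + bY) = a²Var(X) + b²Var(Y)
Var(Q) = 6.25
Var(R) = 2.0833333
Var(Y) = (-2)²*6.25 + 3²*2.0833333
= 4*6.25 + 9*2.0833333 = 43.75

43.75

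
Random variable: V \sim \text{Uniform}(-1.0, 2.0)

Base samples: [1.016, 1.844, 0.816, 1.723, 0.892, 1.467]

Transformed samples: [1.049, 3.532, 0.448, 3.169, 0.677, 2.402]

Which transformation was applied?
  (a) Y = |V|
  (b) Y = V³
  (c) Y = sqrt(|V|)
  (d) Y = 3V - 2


Checking option (d) Y = 3V - 2:
  V = 1.016 -> Y = 1.049 ✓
  V = 1.844 -> Y = 3.532 ✓
  V = 0.816 -> Y = 0.448 ✓
All samples match this transformation.

(d) 3V - 2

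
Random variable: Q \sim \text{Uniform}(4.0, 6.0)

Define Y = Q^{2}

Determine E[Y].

E[Y] = 1*E[Q²]
E[Q] = 5
E[Q²] = Var(Q) + (E[Q])² = 0.33333333 + 25 = 25.333333
E[Y] = 1*25.333333 = 25.333333

25.333333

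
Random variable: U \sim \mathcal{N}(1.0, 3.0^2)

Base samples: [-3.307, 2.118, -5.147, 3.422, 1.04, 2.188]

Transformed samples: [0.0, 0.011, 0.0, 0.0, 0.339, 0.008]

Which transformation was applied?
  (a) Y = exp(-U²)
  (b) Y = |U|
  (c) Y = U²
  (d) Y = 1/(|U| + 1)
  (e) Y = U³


Checking option (a) Y = exp(-U²):
  U = -3.307 -> Y = 0.0 ✓
  U = 2.118 -> Y = 0.011 ✓
  U = -5.147 -> Y = 0.0 ✓
All samples match this transformation.

(a) exp(-U²)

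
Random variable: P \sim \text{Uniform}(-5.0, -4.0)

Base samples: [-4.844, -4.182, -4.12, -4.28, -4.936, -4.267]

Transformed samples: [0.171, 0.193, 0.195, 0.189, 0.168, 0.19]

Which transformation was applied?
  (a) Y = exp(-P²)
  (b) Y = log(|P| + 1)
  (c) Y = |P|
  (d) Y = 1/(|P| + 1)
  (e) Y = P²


Checking option (d) Y = 1/(|P| + 1):
  P = -4.844 -> Y = 0.171 ✓
  P = -4.182 -> Y = 0.193 ✓
  P = -4.12 -> Y = 0.195 ✓
All samples match this transformation.

(d) 1/(|P| + 1)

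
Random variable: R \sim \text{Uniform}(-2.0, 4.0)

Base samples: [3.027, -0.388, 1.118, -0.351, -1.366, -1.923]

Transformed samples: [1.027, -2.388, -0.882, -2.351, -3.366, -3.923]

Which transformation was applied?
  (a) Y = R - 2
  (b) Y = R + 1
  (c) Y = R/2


Checking option (a) Y = R - 2:
  R = 3.027 -> Y = 1.027 ✓
  R = -0.388 -> Y = -2.388 ✓
  R = 1.118 -> Y = -0.882 ✓
All samples match this transformation.

(a) R - 2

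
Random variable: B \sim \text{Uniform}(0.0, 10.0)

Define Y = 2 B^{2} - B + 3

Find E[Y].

E[Y] = 2*E[B²] - 1*E[B] + 3
E[B] = 5
E[B²] = Var(B) + (E[B])² = 8.3333333 + 25 = 33.333333
E[Y] = 2*33.333333 - 1*5 + 3 = 64.666667

64.666667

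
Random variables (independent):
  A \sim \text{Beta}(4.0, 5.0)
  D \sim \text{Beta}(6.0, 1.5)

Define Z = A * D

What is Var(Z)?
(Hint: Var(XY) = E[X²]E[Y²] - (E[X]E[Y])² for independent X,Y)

Var(XY) = E[X²]E[Y²] - (E[X]E[Y])²
E[A] = 0.44444444, Var(A) = 0.024691358
E[D] = 0.8, Var(D) = 0.018823529
E[A²] = 0.024691358 + 0.44444444² = 0.22222222
E[D²] = 0.018823529 + 0.8² = 0.65882353
Var(Z) = 0.22222222*0.65882353 - (0.44444444*0.8)²
= 0.14640523 - 0.12641975 = 0.019985476

0.019985476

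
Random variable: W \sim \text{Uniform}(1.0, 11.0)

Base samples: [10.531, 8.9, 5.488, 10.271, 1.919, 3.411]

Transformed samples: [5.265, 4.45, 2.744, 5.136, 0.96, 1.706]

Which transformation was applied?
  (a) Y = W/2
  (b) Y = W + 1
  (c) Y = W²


Checking option (a) Y = W/2:
  W = 10.531 -> Y = 5.265 ✓
  W = 8.9 -> Y = 4.45 ✓
  W = 5.488 -> Y = 2.744 ✓
All samples match this transformation.

(a) W/2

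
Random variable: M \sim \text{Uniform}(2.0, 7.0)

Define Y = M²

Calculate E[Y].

Using E[X²] = Var(X) + (E[X])²:
E[M] = 4.5
Var(M) = (7 - 2)^2/12 = 2.0833333
E[M²] = 2.0833333 + 4.5² = 2.0833333 + 20.25 = 22.333333

22.333333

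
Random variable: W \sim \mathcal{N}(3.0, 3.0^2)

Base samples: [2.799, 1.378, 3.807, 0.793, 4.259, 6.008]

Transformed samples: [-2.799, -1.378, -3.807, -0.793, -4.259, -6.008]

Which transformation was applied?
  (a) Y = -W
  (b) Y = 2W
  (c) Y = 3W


Checking option (a) Y = -W:
  W = 2.799 -> Y = -2.799 ✓
  W = 1.378 -> Y = -1.378 ✓
  W = 3.807 -> Y = -3.807 ✓
All samples match this transformation.

(a) -W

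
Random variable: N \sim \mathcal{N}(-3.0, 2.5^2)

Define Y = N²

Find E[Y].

Using E[X²] = Var(X) + (E[X])²:
E[N] = -3
Var(N) = 2.5^2 = 6.25
E[N²] = 6.25 + (-3)² = 6.25 + 9 = 15.25

15.25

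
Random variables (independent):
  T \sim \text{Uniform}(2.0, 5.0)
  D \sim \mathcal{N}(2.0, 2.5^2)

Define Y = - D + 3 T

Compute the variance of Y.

For independent RVs: Var(aX + bY) = a²Var(X) + b²Var(Y)
Var(T) = 0.75
Var(D) = 6.25
Var(Y) = 3²*0.75 + (-1)²*6.25
= 9*0.75 + 1*6.25 = 13

13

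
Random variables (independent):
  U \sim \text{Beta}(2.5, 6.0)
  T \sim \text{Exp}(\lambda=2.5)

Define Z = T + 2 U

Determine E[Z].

E[Z] = 2*E[U] + 1*E[T]
E[U] = 0.29411765
E[T] = 0.4
E[Z] = 2*0.29411765 + 1*0.4 = 0.98823529

0.98823529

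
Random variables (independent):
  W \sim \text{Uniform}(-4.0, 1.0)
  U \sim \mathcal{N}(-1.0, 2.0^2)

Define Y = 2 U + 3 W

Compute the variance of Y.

For independent RVs: Var(aX + bY) = a²Var(X) + b²Var(Y)
Var(W) = 2.0833333
Var(U) = 4
Var(Y) = 3²*2.0833333 + 2²*4
= 9*2.0833333 + 4*4 = 34.75

34.75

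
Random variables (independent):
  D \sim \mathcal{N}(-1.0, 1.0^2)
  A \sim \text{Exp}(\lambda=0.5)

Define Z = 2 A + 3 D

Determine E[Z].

E[Z] = 3*E[D] + 2*E[A]
E[D] = -1
E[A] = 2
E[Z] = 3*(-1) + 2*2 = 1

1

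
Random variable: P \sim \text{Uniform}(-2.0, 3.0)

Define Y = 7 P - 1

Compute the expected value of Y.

For Y = 7P - 1:
E[Y] = 7 * E[P] - 1
E[P] = (-2 + 3)/2 = 0.5
E[Y] = 7 * 0.5 - 1 = 2.5

2.5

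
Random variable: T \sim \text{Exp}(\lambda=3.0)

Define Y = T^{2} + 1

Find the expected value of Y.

E[Y] = 1*E[T²] + 1
E[T] = 0.33333333
E[T²] = Var(T) + (E[T])² = 0.11111111 + 0.11111111 = 0.22222222
E[Y] = 1*0.22222222 + 1 = 1.2222222

1.2222222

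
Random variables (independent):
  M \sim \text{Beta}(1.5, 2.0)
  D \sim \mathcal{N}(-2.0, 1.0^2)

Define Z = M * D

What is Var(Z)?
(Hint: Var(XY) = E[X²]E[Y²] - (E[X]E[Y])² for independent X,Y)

Var(XY) = E[X²]E[Y²] - (E[X]E[Y])²
E[M] = 0.42857143, Var(M) = 0.054421769
E[D] = -2, Var(D) = 1
E[M²] = 0.054421769 + 0.42857143² = 0.23809524
E[D²] = 1 + (-2)² = 5
Var(Z) = 0.23809524*5 - (0.42857143*(-2))²
= 1.1904762 - 0.73469388 = 0.45578231

0.45578231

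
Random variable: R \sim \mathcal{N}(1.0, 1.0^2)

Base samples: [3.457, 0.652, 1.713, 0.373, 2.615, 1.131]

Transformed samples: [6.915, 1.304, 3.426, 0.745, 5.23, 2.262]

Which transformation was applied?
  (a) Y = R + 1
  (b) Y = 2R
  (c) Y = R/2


Checking option (b) Y = 2R:
  R = 3.457 -> Y = 6.915 ✓
  R = 0.652 -> Y = 1.304 ✓
  R = 1.713 -> Y = 3.426 ✓
All samples match this transformation.

(b) 2R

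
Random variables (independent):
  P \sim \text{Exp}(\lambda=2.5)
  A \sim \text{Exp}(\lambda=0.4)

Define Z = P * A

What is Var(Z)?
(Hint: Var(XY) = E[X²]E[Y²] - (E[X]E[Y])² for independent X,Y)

Var(XY) = E[X²]E[Y²] - (E[X]E[Y])²
E[P] = 0.4, Var(P) = 0.16
E[A] = 2.5, Var(A) = 6.25
E[P²] = 0.16 + 0.4² = 0.32
E[A²] = 6.25 + 2.5² = 12.5
Var(Z) = 0.32*12.5 - (0.4*2.5)²
= 4 - 1 = 3

3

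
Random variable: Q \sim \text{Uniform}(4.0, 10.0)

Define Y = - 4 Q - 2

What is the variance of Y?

For Y = aQ + b: Var(Y) = a² * Var(Q)
Var(Q) = (10 - 4)^2/12 = 3
Var(Y) = (-4)² * 3 = 16 * 3 = 48

48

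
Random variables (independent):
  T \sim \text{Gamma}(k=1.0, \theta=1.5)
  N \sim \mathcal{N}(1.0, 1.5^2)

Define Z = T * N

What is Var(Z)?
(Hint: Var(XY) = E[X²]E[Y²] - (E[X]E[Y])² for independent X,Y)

Var(XY) = E[X²]E[Y²] - (E[X]E[Y])²
E[T] = 1.5, Var(T) = 2.25
E[N] = 1, Var(N) = 2.25
E[T²] = 2.25 + 1.5² = 4.5
E[N²] = 2.25 + 1² = 3.25
Var(Z) = 4.5*3.25 - (1.5*1)²
= 14.625 - 2.25 = 12.375

12.375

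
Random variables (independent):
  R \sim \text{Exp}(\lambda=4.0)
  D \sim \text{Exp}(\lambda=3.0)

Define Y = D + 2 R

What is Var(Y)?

For independent RVs: Var(aX + bY) = a²Var(X) + b²Var(Y)
Var(R) = 0.0625
Var(D) = 0.11111111
Var(Y) = 2²*0.0625 + 1²*0.11111111
= 4*0.0625 + 1*0.11111111 = 0.36111111

0.36111111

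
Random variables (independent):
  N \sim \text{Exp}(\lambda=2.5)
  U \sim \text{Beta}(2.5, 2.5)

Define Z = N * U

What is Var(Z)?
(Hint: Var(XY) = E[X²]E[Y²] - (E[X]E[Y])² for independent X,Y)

Var(XY) = E[X²]E[Y²] - (E[X]E[Y])²
E[N] = 0.4, Var(N) = 0.16
E[U] = 0.5, Var(U) = 0.041666667
E[N²] = 0.16 + 0.4² = 0.32
E[U²] = 0.041666667 + 0.5² = 0.29166667
Var(Z) = 0.32*0.29166667 - (0.4*0.5)²
= 0.093333333 - 0.04 = 0.053333333

0.053333333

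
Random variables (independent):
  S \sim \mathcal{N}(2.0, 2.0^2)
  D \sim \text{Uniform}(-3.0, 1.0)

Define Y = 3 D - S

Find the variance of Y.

For independent RVs: Var(aX + bY) = a²Var(X) + b²Var(Y)
Var(S) = 4
Var(D) = 1.3333333
Var(Y) = (-1)²*4 + 3²*1.3333333
= 1*4 + 9*1.3333333 = 16

16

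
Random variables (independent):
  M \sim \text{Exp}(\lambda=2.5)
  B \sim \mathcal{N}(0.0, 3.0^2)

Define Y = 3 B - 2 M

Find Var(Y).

For independent RVs: Var(aX + bY) = a²Var(X) + b²Var(Y)
Var(M) = 0.16
Var(B) = 9
Var(Y) = (-2)²*0.16 + 3²*9
= 4*0.16 + 9*9 = 81.64

81.64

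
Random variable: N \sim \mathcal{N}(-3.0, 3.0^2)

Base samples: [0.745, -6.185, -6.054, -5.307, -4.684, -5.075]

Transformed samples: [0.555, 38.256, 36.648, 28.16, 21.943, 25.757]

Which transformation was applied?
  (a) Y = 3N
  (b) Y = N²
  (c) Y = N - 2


Checking option (b) Y = N²:
  N = 0.745 -> Y = 0.555 ✓
  N = -6.185 -> Y = 38.256 ✓
  N = -6.054 -> Y = 36.648 ✓
All samples match this transformation.

(b) N²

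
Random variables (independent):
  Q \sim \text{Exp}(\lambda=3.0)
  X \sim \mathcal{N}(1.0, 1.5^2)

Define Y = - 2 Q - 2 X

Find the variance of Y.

For independent RVs: Var(aX + bY) = a²Var(X) + b²Var(Y)
Var(Q) = 0.11111111
Var(X) = 2.25
Var(Y) = (-2)²*0.11111111 + (-2)²*2.25
= 4*0.11111111 + 4*2.25 = 9.4444444

9.4444444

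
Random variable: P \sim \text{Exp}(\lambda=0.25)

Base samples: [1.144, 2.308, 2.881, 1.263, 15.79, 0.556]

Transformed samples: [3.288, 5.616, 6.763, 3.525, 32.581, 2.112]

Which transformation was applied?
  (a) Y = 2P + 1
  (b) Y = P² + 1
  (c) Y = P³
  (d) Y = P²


Checking option (a) Y = 2P + 1:
  P = 1.144 -> Y = 3.288 ✓
  P = 2.308 -> Y = 5.616 ✓
  P = 2.881 -> Y = 6.763 ✓
All samples match this transformation.

(a) 2P + 1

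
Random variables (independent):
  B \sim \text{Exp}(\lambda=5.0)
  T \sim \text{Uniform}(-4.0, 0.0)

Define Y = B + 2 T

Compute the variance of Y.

For independent RVs: Var(aX + bY) = a²Var(X) + b²Var(Y)
Var(B) = 0.04
Var(T) = 1.3333333
Var(Y) = 1²*0.04 + 2²*1.3333333
= 1*0.04 + 4*1.3333333 = 5.3733333

5.3733333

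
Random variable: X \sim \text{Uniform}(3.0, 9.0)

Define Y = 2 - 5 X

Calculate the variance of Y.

For Y = aX + b: Var(Y) = a² * Var(X)
Var(X) = (9 - 3)^2/12 = 3
Var(Y) = (-5)² * 3 = 25 * 3 = 75

75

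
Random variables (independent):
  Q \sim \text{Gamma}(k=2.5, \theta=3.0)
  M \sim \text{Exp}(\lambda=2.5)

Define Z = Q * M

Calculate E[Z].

For independent RVs: E[XY] = E[X]*E[Y]
E[Q] = 7.5
E[M] = 0.4
E[Z] = 7.5 * 0.4 = 3

3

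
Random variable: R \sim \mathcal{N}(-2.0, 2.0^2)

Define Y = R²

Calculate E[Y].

Using E[X²] = Var(X) + (E[X])²:
E[R] = -2
Var(R) = 2.0^2 = 4
E[R²] = 4 + (-2)² = 4 + 4 = 8

8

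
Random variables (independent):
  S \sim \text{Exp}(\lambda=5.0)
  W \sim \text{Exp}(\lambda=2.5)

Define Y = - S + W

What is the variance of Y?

For independent RVs: Var(aX + bY) = a²Var(X) + b²Var(Y)
Var(S) = 0.04
Var(W) = 0.16
Var(Y) = (-1)²*0.04 + 1²*0.16
= 1*0.04 + 1*0.16 = 0.2

0.2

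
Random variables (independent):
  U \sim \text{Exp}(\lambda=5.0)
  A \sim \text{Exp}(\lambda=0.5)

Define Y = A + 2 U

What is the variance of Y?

For independent RVs: Var(aX + bY) = a²Var(X) + b²Var(Y)
Var(U) = 0.04
Var(A) = 4
Var(Y) = 2²*0.04 + 1²*4
= 4*0.04 + 1*4 = 4.16

4.16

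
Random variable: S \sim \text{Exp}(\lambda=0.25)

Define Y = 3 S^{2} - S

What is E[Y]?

E[Y] = 3*E[S²] - 1*E[S]
E[S] = 4
E[S²] = Var(S) + (E[S])² = 16 + 16 = 32
E[Y] = 3*32 - 1*4 = 92

92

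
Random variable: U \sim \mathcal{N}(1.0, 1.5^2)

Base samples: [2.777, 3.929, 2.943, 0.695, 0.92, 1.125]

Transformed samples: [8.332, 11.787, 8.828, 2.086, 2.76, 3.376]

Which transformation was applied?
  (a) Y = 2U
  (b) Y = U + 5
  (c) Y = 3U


Checking option (c) Y = 3U:
  U = 2.777 -> Y = 8.332 ✓
  U = 3.929 -> Y = 11.787 ✓
  U = 2.943 -> Y = 8.828 ✓
All samples match this transformation.

(c) 3U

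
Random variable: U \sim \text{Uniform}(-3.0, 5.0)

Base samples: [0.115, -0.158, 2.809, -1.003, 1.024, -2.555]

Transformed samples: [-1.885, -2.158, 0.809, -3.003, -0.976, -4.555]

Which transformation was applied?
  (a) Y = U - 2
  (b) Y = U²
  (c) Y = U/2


Checking option (a) Y = U - 2:
  U = 0.115 -> Y = -1.885 ✓
  U = -0.158 -> Y = -2.158 ✓
  U = 2.809 -> Y = 0.809 ✓
All samples match this transformation.

(a) U - 2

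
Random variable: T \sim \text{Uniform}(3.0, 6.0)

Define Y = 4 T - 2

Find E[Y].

For Y = 4T - 2:
E[Y] = 4 * E[T] - 2
E[T] = (3 + 6)/2 = 4.5
E[Y] = 4 * 4.5 - 2 = 16

16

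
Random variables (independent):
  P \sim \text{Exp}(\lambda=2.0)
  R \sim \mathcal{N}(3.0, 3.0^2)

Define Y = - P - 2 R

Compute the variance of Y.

For independent RVs: Var(aX + bY) = a²Var(X) + b²Var(Y)
Var(P) = 0.25
Var(R) = 9
Var(Y) = (-1)²*0.25 + (-2)²*9
= 1*0.25 + 4*9 = 36.25

36.25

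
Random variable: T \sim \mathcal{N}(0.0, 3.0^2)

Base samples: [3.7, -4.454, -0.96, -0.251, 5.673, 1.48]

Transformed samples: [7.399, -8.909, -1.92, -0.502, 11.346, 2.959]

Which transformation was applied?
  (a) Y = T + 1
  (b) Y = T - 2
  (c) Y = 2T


Checking option (c) Y = 2T:
  T = 3.7 -> Y = 7.399 ✓
  T = -4.454 -> Y = -8.909 ✓
  T = -0.96 -> Y = -1.92 ✓
All samples match this transformation.

(c) 2T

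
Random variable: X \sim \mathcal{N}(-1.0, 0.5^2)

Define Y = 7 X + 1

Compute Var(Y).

For Y = aX + b: Var(Y) = a² * Var(X)
Var(X) = 0.5^2 = 0.25
Var(Y) = 7² * 0.25 = 49 * 0.25 = 12.25

12.25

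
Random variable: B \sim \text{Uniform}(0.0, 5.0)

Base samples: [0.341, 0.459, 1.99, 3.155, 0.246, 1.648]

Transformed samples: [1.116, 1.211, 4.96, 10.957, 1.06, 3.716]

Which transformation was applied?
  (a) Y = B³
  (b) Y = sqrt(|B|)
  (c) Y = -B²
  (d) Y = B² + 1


Checking option (d) Y = B² + 1:
  B = 0.341 -> Y = 1.116 ✓
  B = 0.459 -> Y = 1.211 ✓
  B = 1.99 -> Y = 4.96 ✓
All samples match this transformation.

(d) B² + 1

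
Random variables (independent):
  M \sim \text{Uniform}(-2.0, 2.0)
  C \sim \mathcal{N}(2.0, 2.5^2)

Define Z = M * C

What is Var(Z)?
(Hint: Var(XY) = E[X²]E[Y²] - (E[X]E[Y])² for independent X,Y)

Var(XY) = E[X²]E[Y²] - (E[X]E[Y])²
E[M] = 0, Var(M) = 1.3333333
E[C] = 2, Var(C) = 6.25
E[M²] = 1.3333333 + 0² = 1.3333333
E[C²] = 6.25 + 2² = 10.25
Var(Z) = 1.3333333*10.25 - (0*2)²
= 13.666667 - 0 = 13.666667

13.666667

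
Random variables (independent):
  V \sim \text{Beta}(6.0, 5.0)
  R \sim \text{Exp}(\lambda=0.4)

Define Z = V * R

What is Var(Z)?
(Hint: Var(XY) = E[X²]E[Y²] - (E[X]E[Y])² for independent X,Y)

Var(XY) = E[X²]E[Y²] - (E[X]E[Y])²
E[V] = 0.54545455, Var(V) = 0.020661157
E[R] = 2.5, Var(R) = 6.25
E[V²] = 0.020661157 + 0.54545455² = 0.31818182
E[R²] = 6.25 + 2.5² = 12.5
Var(Z) = 0.31818182*12.5 - (0.54545455*2.5)²
= 3.9772727 - 1.8595041 = 2.1177686

2.1177686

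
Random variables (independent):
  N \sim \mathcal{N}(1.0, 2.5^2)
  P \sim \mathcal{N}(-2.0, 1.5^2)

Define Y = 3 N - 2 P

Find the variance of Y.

For independent RVs: Var(aX + bY) = a²Var(X) + b²Var(Y)
Var(N) = 6.25
Var(P) = 2.25
Var(Y) = 3²*6.25 + (-2)²*2.25
= 9*6.25 + 4*2.25 = 65.25

65.25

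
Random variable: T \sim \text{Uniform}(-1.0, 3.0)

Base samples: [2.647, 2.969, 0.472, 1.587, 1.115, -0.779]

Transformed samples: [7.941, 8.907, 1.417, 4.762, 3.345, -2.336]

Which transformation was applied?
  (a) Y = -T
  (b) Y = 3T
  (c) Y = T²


Checking option (b) Y = 3T:
  T = 2.647 -> Y = 7.941 ✓
  T = 2.969 -> Y = 8.907 ✓
  T = 0.472 -> Y = 1.417 ✓
All samples match this transformation.

(b) 3T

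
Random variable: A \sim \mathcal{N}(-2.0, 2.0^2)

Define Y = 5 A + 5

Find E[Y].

For Y = 5A + 5:
E[Y] = 5 * E[A] + 5
E[A] = -2.0 = -2
E[Y] = 5 * (-2) + 5 = -5

-5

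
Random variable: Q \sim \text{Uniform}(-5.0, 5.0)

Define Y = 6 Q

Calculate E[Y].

For Y = 6Q:
E[Y] = 6 * E[Q]
E[Q] = (-5 + 5)/2 = 0
E[Y] = 6 * 0 = 0

0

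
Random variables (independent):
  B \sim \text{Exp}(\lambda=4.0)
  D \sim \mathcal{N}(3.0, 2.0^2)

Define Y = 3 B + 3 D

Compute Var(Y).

For independent RVs: Var(aX + bY) = a²Var(X) + b²Var(Y)
Var(B) = 0.0625
Var(D) = 4
Var(Y) = 3²*0.0625 + 3²*4
= 9*0.0625 + 9*4 = 36.5625

36.5625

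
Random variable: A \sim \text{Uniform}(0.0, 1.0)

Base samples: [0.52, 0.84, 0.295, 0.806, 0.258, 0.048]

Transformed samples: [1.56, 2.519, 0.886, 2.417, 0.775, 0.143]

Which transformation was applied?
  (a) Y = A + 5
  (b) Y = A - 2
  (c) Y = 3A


Checking option (c) Y = 3A:
  A = 0.52 -> Y = 1.56 ✓
  A = 0.84 -> Y = 2.519 ✓
  A = 0.295 -> Y = 0.886 ✓
All samples match this transformation.

(c) 3A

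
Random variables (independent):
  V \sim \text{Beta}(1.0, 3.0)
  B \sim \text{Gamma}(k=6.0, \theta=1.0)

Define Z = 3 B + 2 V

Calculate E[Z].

E[Z] = 2*E[V] + 3*E[B]
E[V] = 0.25
E[B] = 6
E[Z] = 2*0.25 + 3*6 = 18.5

18.5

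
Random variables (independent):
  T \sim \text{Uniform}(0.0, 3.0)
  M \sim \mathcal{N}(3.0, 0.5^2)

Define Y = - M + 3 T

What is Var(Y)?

For independent RVs: Var(aX + bY) = a²Var(X) + b²Var(Y)
Var(T) = 0.75
Var(M) = 0.25
Var(Y) = 3²*0.75 + (-1)²*0.25
= 9*0.75 + 1*0.25 = 7

7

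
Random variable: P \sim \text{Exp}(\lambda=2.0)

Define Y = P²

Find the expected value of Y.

E[P²] = Var(P) + (E[P])² = 0.25 + 0.25 = 0.5

0.5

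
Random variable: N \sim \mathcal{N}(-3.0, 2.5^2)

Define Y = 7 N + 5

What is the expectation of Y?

For Y = 7N + 5:
E[Y] = 7 * E[N] + 5
E[N] = -3.0 = -3
E[Y] = 7 * (-3) + 5 = -16

-16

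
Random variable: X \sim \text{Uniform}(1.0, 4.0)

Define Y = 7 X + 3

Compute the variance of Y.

For Y = aX + b: Var(Y) = a² * Var(X)
Var(X) = (4 - 1)^2/12 = 0.75
Var(Y) = 7² * 0.75 = 49 * 0.75 = 36.75

36.75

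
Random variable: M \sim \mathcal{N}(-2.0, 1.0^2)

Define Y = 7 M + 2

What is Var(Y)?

For Y = aM + b: Var(Y) = a² * Var(M)
Var(M) = 1.0^2 = 1
Var(Y) = 7² * 1 = 49 * 1 = 49

49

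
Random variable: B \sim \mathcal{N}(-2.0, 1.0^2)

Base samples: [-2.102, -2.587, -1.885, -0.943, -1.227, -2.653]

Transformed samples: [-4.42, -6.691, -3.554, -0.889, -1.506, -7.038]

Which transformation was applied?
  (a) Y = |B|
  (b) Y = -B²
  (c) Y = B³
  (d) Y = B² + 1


Checking option (b) Y = -B²:
  B = -2.102 -> Y = -4.42 ✓
  B = -2.587 -> Y = -6.691 ✓
  B = -1.885 -> Y = -3.554 ✓
All samples match this transformation.

(b) -B²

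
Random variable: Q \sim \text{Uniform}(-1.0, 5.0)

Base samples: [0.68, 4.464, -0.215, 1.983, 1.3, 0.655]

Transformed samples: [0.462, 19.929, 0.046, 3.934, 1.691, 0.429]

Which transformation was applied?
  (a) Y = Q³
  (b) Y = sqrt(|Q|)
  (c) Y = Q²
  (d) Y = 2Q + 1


Checking option (c) Y = Q²:
  Q = 0.68 -> Y = 0.462 ✓
  Q = 4.464 -> Y = 19.929 ✓
  Q = -0.215 -> Y = 0.046 ✓
All samples match this transformation.

(c) Q²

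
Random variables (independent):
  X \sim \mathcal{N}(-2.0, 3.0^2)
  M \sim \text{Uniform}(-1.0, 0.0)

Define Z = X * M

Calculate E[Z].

For independent RVs: E[XY] = E[X]*E[Y]
E[X] = -2
E[M] = -0.5
E[Z] = -2 * (-0.5) = 1

1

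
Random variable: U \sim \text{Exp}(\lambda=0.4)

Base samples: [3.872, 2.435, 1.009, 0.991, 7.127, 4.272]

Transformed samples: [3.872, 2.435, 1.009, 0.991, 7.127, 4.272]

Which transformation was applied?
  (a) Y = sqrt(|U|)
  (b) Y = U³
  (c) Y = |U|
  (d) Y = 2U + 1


Checking option (c) Y = |U|:
  U = 3.872 -> Y = 3.872 ✓
  U = 2.435 -> Y = 2.435 ✓
  U = 1.009 -> Y = 1.009 ✓
All samples match this transformation.

(c) |U|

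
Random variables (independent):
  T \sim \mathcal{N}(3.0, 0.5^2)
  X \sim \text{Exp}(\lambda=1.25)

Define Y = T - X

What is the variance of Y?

For independent RVs: Var(aX + bY) = a²Var(X) + b²Var(Y)
Var(T) = 0.25
Var(X) = 0.64
Var(Y) = 1²*0.25 + (-1)²*0.64
= 1*0.25 + 1*0.64 = 0.89

0.89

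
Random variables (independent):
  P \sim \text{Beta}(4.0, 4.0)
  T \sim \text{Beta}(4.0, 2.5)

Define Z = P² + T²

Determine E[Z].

E[Z] = E[P²] + E[T²]
E[P²] = Var(P) + E[P]² = 0.027777778 + 0.25 = 0.27777778
E[T²] = Var(T) + E[T]² = 0.031558185 + 0.37869822 = 0.41025641
E[Z] = 0.27777778 + 0.41025641 = 0.68803419

0.68803419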